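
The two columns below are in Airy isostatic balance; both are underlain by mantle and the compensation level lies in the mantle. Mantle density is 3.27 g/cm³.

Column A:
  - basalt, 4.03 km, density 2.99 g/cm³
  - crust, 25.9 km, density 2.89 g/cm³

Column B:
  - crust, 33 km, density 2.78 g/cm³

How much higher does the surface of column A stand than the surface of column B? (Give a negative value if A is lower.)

−1.59 km

For any compensation level in the mantle, the mantle terms cancel and isostasy reduces to e = (Σt_A − Σt_B) − (Σ(ρt)_A − Σ(ρt)_B) / ρ_m.
Σt_A = 29.93 km; Σt_B = 33 km; Σ(ρt)_A = 86.9007; Σ(ρt)_B = 91.74 (in km·g/cm³).
e = (29.93 − 33) − (86.9007 − 91.74) / 3.27 = −1.59 km.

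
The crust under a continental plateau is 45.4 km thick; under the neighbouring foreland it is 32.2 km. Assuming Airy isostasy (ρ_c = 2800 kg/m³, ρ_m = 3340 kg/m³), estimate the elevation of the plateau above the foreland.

Excess crust Δ = 45.4 km − 32.2 km = 13.2 km, split between elevation h and root r with h + r = Δ.
Airy balance ρ_c h = (ρ_m − ρ_c) r gives r = h ρ_c/(ρ_m − ρ_c), so h (1 + ρ_c/(ρ_m − ρ_c)) = Δ, i.e. h = Δ (ρ_m − ρ_c)/ρ_m.
h = 13.2 km × 540/3340 = 2.13 km.

2.13 km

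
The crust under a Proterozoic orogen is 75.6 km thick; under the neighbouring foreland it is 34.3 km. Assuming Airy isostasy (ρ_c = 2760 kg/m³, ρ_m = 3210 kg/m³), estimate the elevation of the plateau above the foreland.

Excess crust Δ = 75.6 km − 34.3 km = 41.3 km, split between elevation h and root r with h + r = Δ.
Airy balance ρ_c h = (ρ_m − ρ_c) r gives r = h ρ_c/(ρ_m − ρ_c), so h (1 + ρ_c/(ρ_m − ρ_c)) = Δ, i.e. h = Δ (ρ_m − ρ_c)/ρ_m.
h = 41.3 km × 450/3210 = 5.79 km.

5.79 km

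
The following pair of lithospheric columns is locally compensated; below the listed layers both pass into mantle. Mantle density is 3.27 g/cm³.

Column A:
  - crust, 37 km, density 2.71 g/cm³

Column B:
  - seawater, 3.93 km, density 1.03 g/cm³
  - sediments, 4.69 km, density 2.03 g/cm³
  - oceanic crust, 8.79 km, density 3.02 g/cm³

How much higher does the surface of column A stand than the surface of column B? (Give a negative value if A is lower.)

For any compensation level in the mantle, the mantle terms cancel and isostasy reduces to e = (Σt_A − Σt_B) − (Σ(ρt)_A − Σ(ρt)_B) / ρ_m.
Σt_A = 37 km; Σt_B = 17.41 km; Σ(ρt)_A = 100.27; Σ(ρt)_B = 40.1144 (in km·g/cm³).
e = (37 − 17.41) − (100.27 − 40.1144) / 3.27 = 1.19 km.

1.19 km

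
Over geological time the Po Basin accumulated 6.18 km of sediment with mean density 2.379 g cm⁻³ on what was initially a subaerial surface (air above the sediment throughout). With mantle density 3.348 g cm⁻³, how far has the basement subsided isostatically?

Subaerial load: s = t ρ_sed / ρ_m = 6.18 km × 2.379/3.348 = 4.39 km.

4.39 km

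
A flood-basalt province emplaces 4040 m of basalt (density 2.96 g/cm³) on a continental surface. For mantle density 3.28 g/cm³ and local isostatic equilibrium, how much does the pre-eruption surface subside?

3650 m

Subaerial loading: s = t ρ_load / ρ_m.
s = 4040 m × 2.96/3.28 = 3650 m.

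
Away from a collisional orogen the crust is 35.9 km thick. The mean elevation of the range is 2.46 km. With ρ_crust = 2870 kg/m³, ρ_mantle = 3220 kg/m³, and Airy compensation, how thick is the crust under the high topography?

Root depth r = h ρ_c / (ρ_m − ρ_c) = 2.46 km × 2870 / 350 = 20.17 km.
Total thickness = T + h + r = 35.9 km + 2.46 km + 20.17 km = 58.5 km.

58.5 km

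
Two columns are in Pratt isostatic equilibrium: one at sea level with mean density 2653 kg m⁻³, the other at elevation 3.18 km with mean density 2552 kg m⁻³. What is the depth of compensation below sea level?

ρ_ref D = ρ (D + h) → D (ρ_ref − ρ) = ρ h.
D = ρ h/(ρ_ref − ρ) = 2552 × 3.18 km/(2653 − 2552) = 80.4 km.

80.4 km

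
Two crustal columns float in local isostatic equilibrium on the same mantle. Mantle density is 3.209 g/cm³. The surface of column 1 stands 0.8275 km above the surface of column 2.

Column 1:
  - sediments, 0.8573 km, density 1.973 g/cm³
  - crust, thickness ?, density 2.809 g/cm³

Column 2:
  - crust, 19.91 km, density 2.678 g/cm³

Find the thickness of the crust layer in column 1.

Take the compensation level at the base of the deeper column (depth z_c below the surface of column 1) and equate Σ ρ_i t_i down to z_c; mantle fills any gap and the z_c terms cancel.
Column 1: 0.8573×1.973 + x×2.809 + (z_c − 0.8573 − x)×3.209
Column 2: 0.8275×0 + 19.91×2.678 + (z_c − 0.8275 − 19.91)×3.209
The z_c×3.209 term appears on both sides and cancels. Collect the known terms of each column as K = Σ(ρt)_known − 3.209 × (depth of known layers): K_1 = 1.6914529 − 3.209×0.8573 = −1.0596228; K_2 = 53.31898 − 3.209×(0.8275 + 19.91) = −13.2276575.
Balance: K_1 − x×(3.209 − 2.809) = K_2, so x = (K_1 − K_2)/(3.209 − 2.809) = 12.168/0.4 = 30.4 km.

30.4 km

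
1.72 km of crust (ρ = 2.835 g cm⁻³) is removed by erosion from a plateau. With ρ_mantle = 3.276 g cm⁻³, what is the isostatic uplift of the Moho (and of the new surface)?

1.49 km

Unloading: uplift u = e ρ_c/ρ_m = 1.72 km × 2.835/3.276 = 1.49 km.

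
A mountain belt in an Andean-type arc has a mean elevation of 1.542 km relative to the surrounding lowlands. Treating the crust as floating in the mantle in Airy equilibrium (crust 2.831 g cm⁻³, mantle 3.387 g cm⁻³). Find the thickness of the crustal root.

7.85 km

Isostatic balance requires: the weight of the topography is balanced by the buoyancy of the root, ρ_c h = (ρ_m − ρ_c) r.
r = h · ρ_c / (ρ_m − ρ_c) = 1.542 km × 2.831 / (3.387 − 2.831) = 7.85 km.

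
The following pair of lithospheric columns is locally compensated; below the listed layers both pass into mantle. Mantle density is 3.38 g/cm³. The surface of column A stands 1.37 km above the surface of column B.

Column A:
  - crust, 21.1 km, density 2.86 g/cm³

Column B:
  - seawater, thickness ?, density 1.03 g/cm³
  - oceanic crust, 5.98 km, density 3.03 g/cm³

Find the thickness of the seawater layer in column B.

Take the compensation level at the base of the deeper column (depth z_c below the surface of column A) and equate Σ ρ_i t_i down to z_c; mantle fills any gap and the z_c terms cancel.
Column A: 21.1×2.86 + (z_c − 21.1)×3.38
Column B: 1.37×0 + x×1.03 + 5.98×3.03 + (z_c − 1.37 − 5.98 − x)×3.38
The z_c×3.38 term appears on both sides and cancels. Collect the known terms of each column as K = Σ(ρt)_known − 3.38 × (depth of known layers): K_A = 60.346 − 3.38×21.1 = −10.972; K_B = 18.1194 − 3.38×(1.37 + 5.98) = −6.7236.
Balance: K_A = K_B − x×(3.38 − 1.03), so x = (K_B − K_A)/(3.38 − 1.03) = 4.2484/2.35 = 1.81 km.

1.81 km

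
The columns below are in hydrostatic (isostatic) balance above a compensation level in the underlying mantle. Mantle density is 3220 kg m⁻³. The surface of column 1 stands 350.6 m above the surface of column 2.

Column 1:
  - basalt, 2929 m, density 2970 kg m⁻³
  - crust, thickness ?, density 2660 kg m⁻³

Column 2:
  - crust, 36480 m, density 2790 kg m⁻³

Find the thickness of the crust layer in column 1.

Take the compensation level at the base of the deeper column (depth z_c below the surface of column 1) and equate Σ ρ_i t_i down to z_c; mantle fills any gap and the z_c terms cancel.
Column 1: 2929×2970 + x×2660 + (z_c − 2929 − x)×3220
Column 2: 350.6×0 + 36480×2790 + (z_c − 350.6 − 36480)×3220
The z_c×3220 term appears on both sides and cancels. Collect the known terms of each column as K = Σ(ρt)_known − 3220 × (depth of known layers): K_1 = 8699130 − 3220×2929 = −732250; K_2 = 101779200 − 3220×(350.6 + 36480) = −16815332.
Balance: K_1 − x×(3220 − 2660) = K_2, so x = (K_1 − K_2)/(3220 − 2660) = 16083100/560 = 28700 m.

28700 m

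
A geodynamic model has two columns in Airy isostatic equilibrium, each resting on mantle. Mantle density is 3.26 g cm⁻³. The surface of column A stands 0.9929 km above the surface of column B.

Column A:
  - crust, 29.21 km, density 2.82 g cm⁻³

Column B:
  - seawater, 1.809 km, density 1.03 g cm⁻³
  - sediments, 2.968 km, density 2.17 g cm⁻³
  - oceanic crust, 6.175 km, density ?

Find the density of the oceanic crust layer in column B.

Take the compensation level at the base of the deeper column (depth z_c below the surface of column A) and equate Σ ρ_i t_i down to z_c; mantle fills any gap and the z_c terms cancel.
Column A: 29.21×2.82 + (z_c − 29.21)×3.26
Column B: 0.9929×0 + 1.809×1.03 + 2.968×2.17 + 6.175×ρ + (z_c − 0.9929 − 10.952)×3.26
The z_c×3.26 term appears on both sides and cancels. Collect the known terms of each column as K = Σ(ρt)_known − 3.26 × (depth of known layers): K_A = 82.3722 − 3.26×29.21 = −12.8524; K_B = 8.30383 − 3.26×(0.9929 + 10.952) = −30.636544.
Balance: K_A = K_B + 6.175×ρ, so ρ = (K_A − K_B)/6.175 = 17.7841/6.175 = 2.88 g cm⁻³.

2.88 g cm⁻³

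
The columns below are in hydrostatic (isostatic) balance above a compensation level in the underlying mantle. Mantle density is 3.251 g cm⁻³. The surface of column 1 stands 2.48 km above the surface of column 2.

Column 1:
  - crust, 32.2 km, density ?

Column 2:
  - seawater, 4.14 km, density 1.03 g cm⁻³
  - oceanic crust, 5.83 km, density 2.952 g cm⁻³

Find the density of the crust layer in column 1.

Take the compensation level at the base of the deeper column (depth z_c below the surface of column 1) and equate Σ ρ_i t_i down to z_c; mantle fills any gap and the z_c terms cancel.
Column 1: 32.2×ρ + (z_c − 32.2)×3.251
Column 2: 2.48×0 + 4.14×1.03 + 5.83×2.952 + (z_c − 2.48 − 9.97)×3.251
The z_c×3.251 term appears on both sides and cancels. Collect the known terms of each column as K = Σ(ρt)_known − 3.251 × (depth of known layers): K_1 = 0 − 3.251×32.2 = −104.6822; K_2 = 21.47436 − 3.251×(2.48 + 9.97) = −19.00059.
Balance: K_1 + 32.2×ρ = K_2, so ρ = (K_2 − K_1)/32.2 = 85.6816/32.2 = 2.66 g cm⁻³.

2.66 g cm⁻³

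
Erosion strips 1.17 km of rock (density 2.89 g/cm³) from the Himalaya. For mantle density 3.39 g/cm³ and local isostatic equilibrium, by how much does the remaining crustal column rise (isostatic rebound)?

Unloading: uplift u = e ρ_c/ρ_m = 1.17 km × 2.89/3.39 = 0.997 km.

0.997 km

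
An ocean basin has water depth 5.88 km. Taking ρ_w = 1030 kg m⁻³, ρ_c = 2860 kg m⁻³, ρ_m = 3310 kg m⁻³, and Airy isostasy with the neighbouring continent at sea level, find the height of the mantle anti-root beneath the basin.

Balancing pressure at the compensation depth: replacing crust with seawater at the top is compensated by replacing crust with mantle at the base: d (ρ_c − ρ_w) = a (ρ_m − ρ_c).
a = d (ρ_c − ρ_w)/(ρ_m − ρ_c) = 5.88 km × 1830/450 = 23.9 km.

23.9 km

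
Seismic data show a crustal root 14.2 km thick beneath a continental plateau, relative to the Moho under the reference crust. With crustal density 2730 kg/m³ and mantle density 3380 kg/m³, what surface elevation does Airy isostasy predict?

3.38 km

Isostatic balance requires: ρ_c h = (ρ_m − ρ_c) r.
h = r (ρ_m − ρ_c) / ρ_c = 14.2 km × (3380 − 2730) / 2730 = 3.38 km.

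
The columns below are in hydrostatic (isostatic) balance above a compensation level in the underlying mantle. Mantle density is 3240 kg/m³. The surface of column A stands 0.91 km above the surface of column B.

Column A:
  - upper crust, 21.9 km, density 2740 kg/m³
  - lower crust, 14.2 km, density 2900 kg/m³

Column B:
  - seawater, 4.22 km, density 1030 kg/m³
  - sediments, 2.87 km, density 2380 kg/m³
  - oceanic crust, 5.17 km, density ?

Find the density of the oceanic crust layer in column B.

3040 kg/m³

Take the compensation level at the base of the deeper column (depth z_c below the surface of column A) and equate Σ ρ_i t_i down to z_c; mantle fills any gap and the z_c terms cancel.
Column A: 21.9×2740 + 14.2×2900 + (z_c − 36.1)×3240
Column B: 0.91×0 + 4.22×1030 + 2.87×2380 + 5.17×ρ + (z_c − 0.91 − 12.26)×3240
The z_c×3240 term appears on both sides and cancels. Collect the known terms of each column as K = Σ(ρt)_known − 3240 × (depth of known layers): K_A = 101186 − 3240×36.1 = −15778; K_B = 11177.2 − 3240×(0.91 + 12.26) = −31493.6.
Balance: K_A = K_B + 5.17×ρ, so ρ = (K_A − K_B)/5.17 = 15715.6/5.17 = 3040 kg/m³.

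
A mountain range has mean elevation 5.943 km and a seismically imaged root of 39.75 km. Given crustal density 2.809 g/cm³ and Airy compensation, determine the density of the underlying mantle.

Airy balance: ρ_c h = (ρ_m − ρ_c) r → ρ_m = ρ_c (1 + h/r).
ρ_m = 2.809 × (1 + 5.943 km/39.75 km) = 3.23 g/cm³.

3.23 g/cm³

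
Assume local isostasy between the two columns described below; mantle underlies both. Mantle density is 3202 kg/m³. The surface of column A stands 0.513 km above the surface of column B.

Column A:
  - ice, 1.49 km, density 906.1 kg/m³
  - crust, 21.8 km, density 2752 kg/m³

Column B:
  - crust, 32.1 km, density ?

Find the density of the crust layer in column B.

Take the compensation level at the base of the deeper column (depth z_c below the surface of column A) and equate Σ ρ_i t_i down to z_c; mantle fills any gap and the z_c terms cancel.
Column A: 1.49×906.1 + 21.8×2752 + (z_c − 23.29)×3202
Column B: 0.513×0 + 32.1×ρ + (z_c − 0.513 − 32.1)×3202
The z_c×3202 term appears on both sides and cancels. Collect the known terms of each column as K = Σ(ρt)_known − 3202 × (depth of known layers): K_A = 61343.689 − 3202×23.29 = −13230.891; K_B = 0 − 3202×(0.513 + 32.1) = −104426.826.
Balance: K_A = K_B + 32.1×ρ, so ρ = (K_A − K_B)/32.1 = 91195.9/32.1 = 2840 kg/m³.

2840 kg/m³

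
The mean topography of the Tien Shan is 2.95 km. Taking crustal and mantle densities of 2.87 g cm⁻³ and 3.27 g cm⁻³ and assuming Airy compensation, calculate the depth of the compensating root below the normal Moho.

By Archimedes' principle applied to the lithosphere: the weight of the topography is balanced by the buoyancy of the root, ρ_c h = (ρ_m − ρ_c) r.
r = h · ρ_c / (ρ_m − ρ_c) = 2.95 km × 2.87 / (3.27 − 2.87) = 21.2 km.

21.2 km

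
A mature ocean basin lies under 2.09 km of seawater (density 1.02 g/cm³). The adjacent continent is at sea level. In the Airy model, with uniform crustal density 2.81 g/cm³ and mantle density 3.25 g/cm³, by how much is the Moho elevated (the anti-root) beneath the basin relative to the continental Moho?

Equating mass per unit area of the two columns: replacing crust with seawater at the top is compensated by replacing crust with mantle at the base: d (ρ_c − ρ_w) = a (ρ_m − ρ_c).
a = d (ρ_c − ρ_w)/(ρ_m − ρ_c) = 2.09 km × 1.79/0.44 = 8.5 km.

8.5 km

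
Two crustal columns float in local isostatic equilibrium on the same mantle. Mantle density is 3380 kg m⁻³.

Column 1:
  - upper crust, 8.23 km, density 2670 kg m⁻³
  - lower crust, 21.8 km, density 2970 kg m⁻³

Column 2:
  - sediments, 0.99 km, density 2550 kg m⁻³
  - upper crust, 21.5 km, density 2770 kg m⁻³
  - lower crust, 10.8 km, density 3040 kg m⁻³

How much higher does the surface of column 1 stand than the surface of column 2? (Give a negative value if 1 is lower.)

−0.837 km

For any compensation level in the mantle, the mantle terms cancel and isostasy reduces to e = (Σt_1 − Σt_2) − (Σ(ρt)_1 − Σ(ρt)_2) / ρ_m.
Σt_1 = 30.03 km; Σt_2 = 33.29 km; Σ(ρt)_1 = 86720.1; Σ(ρt)_2 = 94911.5 (in km·kg m⁻³).
e = (30.03 − 33.29) − (86720.1 − 94911.5) / 3380 = −0.837 km.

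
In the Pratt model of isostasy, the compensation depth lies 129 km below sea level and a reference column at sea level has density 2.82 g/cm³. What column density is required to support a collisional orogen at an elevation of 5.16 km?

2.71 g/cm³

Pratt balance: ρ_ref D = ρ (D + h).
ρ = ρ_ref D/(D + h) = 2.82 × 129 km/(129 km + 5.16 km) = 2.71 g/cm³.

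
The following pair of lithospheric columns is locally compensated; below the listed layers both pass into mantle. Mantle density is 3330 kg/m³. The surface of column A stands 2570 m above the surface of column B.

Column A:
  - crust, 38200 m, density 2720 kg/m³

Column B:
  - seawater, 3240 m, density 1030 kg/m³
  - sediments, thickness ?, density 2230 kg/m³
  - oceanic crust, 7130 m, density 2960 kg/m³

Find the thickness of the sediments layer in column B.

4230 m

Take the compensation level at the base of the deeper column (depth z_c below the surface of column A) and equate Σ ρ_i t_i down to z_c; mantle fills any gap and the z_c terms cancel.
Column A: 38200×2720 + (z_c − 38200)×3330
Column B: 2570×0 + 3240×1030 + x×2230 + 7130×2960 + (z_c − 2570 − 10370 − x)×3330
The z_c×3330 term appears on both sides and cancels. Collect the known terms of each column as K = Σ(ρt)_known − 3330 × (depth of known layers): K_A = 103904000 − 3330×38200 = −23302000; K_B = 24442000 − 3330×(2570 + 10370) = −18648200.
Balance: K_A = K_B − x×(3330 − 2230), so x = (K_B − K_A)/(3330 − 2230) = 4653800/1100 = 4230 m.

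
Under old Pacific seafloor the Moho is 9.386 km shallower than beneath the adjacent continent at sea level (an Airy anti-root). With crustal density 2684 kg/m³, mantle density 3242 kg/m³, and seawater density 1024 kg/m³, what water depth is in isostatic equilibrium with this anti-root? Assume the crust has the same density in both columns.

3.16 km

Replacing a thickness d of crust by seawater at the top must be balanced by replacing crust with mantle at the base: d (ρ_c − ρ_w) = a (ρ_m − ρ_c).
d = a (ρ_m − ρ_c)/(ρ_c − ρ_w) = 9.386 km × 558/1660 = 3.16 km.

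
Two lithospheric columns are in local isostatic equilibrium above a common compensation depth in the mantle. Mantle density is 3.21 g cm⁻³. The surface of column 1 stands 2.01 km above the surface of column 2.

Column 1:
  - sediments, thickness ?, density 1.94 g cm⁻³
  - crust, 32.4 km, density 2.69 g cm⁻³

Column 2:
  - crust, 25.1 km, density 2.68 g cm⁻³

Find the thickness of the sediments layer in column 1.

Take the compensation level at the base of the deeper column (depth z_c below the surface of column 1) and equate Σ ρ_i t_i down to z_c; mantle fills any gap and the z_c terms cancel.
Column 1: x×1.94 + 32.4×2.69 + (z_c − 32.4 − x)×3.21
Column 2: 2.01×0 + 25.1×2.68 + (z_c − 2.01 − 25.1)×3.21
The z_c×3.21 term appears on both sides and cancels. Collect the known terms of each column as K = Σ(ρt)_known − 3.21 × (depth of known layers): K_1 = 87.156 − 3.21×32.4 = −16.848; K_2 = 67.268 − 3.21×(2.01 + 25.1) = −19.7551.
Balance: K_1 − x×(3.21 − 1.94) = K_2, so x = (K_1 − K_2)/(3.21 − 1.94) = 2.9071/1.27 = 2.29 km.

2.29 km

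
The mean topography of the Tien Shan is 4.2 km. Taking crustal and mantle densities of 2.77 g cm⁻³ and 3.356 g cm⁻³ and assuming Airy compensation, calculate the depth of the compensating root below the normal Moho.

19.9 km

Equating mass per unit area of the two columns: the weight of the topography is balanced by the buoyancy of the root, ρ_c h = (ρ_m − ρ_c) r.
r = h · ρ_c / (ρ_m − ρ_c) = 4.2 km × 2.77 / (3.356 − 2.77) = 19.9 km.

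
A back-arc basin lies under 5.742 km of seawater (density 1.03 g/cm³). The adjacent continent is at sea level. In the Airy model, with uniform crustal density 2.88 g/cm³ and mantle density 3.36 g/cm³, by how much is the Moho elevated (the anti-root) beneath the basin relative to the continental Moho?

22.1 km

In Airy isostatic equilibrium: replacing crust with seawater at the top is compensated by replacing crust with mantle at the base: d (ρ_c − ρ_w) = a (ρ_m − ρ_c).
a = d (ρ_c − ρ_w)/(ρ_m − ρ_c) = 5.742 km × 1.85/0.48 = 22.1 km.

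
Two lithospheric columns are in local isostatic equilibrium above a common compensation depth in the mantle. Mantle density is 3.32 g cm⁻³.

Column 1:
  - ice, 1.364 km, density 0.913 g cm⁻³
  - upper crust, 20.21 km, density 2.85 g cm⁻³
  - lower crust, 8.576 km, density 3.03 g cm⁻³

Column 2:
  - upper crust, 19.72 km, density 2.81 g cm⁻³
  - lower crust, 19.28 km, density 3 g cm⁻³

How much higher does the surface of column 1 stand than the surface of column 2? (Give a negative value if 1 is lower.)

−0.289 km

For any compensation level in the mantle, the mantle terms cancel and isostasy reduces to e = (Σt_1 − Σt_2) − (Σ(ρt)_1 − Σ(ρt)_2) / ρ_m.
Σt_1 = 30.15 km; Σt_2 = 39 km; Σ(ρt)_1 = 84.829112; Σ(ρt)_2 = 113.2532 (in km·g cm⁻³).
e = (30.15 − 39) − (84.829112 − 113.2532) / 3.32 = −0.289 km.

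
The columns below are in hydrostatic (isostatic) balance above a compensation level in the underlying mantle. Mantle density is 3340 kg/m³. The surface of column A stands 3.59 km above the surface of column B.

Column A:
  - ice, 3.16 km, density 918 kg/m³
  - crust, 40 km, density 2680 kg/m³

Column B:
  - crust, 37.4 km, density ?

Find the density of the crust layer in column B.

2750 kg/m³

Take the compensation level at the base of the deeper column (depth z_c below the surface of column A) and equate Σ ρ_i t_i down to z_c; mantle fills any gap and the z_c terms cancel.
Column A: 3.16×918 + 40×2680 + (z_c − 43.16)×3340
Column B: 3.59×0 + 37.4×ρ + (z_c − 3.59 − 37.4)×3340
The z_c×3340 term appears on both sides and cancels. Collect the known terms of each column as K = Σ(ρt)_known − 3340 × (depth of known layers): K_A = 110100.88 − 3340×43.16 = −34053.52; K_B = 0 − 3340×(3.59 + 37.4) = −136906.6.
Balance: K_A = K_B + 37.4×ρ, so ρ = (K_A − K_B)/37.4 = 102853/37.4 = 2750 kg/m³.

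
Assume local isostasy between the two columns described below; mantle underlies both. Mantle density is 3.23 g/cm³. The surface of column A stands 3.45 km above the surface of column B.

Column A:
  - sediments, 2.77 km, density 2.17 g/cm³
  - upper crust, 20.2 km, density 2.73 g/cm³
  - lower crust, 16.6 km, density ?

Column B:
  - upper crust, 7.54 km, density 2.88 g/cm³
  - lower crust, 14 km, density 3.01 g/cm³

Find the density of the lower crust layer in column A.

Take the compensation level at the base of the deeper column (depth z_c below the surface of column A) and equate Σ ρ_i t_i down to z_c; mantle fills any gap and the z_c terms cancel.
Column A: 2.77×2.17 + 20.2×2.73 + 16.6×ρ + (z_c − 39.57)×3.23
Column B: 3.45×0 + 7.54×2.88 + 14×3.01 + (z_c − 3.45 − 21.54)×3.23
The z_c×3.23 term appears on both sides and cancels. Collect the known terms of each column as K = Σ(ρt)_known − 3.23 × (depth of known layers): K_A = 61.1569 − 3.23×39.57 = −66.6542; K_B = 63.8552 − 3.23×(3.45 + 21.54) = −16.8625.
Balance: K_A + 16.6×ρ = K_B, so ρ = (K_B − K_A)/16.6 = 49.7917/16.6 = 3 g/cm³.

3 g/cm³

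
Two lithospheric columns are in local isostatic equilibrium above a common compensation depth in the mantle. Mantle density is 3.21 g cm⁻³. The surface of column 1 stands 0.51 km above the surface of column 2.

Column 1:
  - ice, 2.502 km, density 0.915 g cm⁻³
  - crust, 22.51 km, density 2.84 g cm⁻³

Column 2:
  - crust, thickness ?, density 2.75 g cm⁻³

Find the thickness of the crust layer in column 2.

Take the compensation level at the base of the deeper column (depth z_c below the surface of column 1) and equate Σ ρ_i t_i down to z_c; mantle fills any gap and the z_c terms cancel.
Column 1: 2.502×0.915 + 22.51×2.84 + (z_c − 25.012)×3.21
Column 2: 0.51×0 + x×2.75 + (z_c − 0.51 − 0 − x)×3.21
The z_c×3.21 term appears on both sides and cancels. Collect the known terms of each column as K = Σ(ρt)_known − 3.21 × (depth of known layers): K_1 = 66.21773 − 3.21×25.012 = −14.07079; K_2 = 0 − 3.21×(0.51 + 0) = −1.6371.
Balance: K_1 = K_2 − x×(3.21 − 2.75), so x = (K_2 − K_1)/(3.21 − 2.75) = 12.4337/0.46 = 27 km.

27 km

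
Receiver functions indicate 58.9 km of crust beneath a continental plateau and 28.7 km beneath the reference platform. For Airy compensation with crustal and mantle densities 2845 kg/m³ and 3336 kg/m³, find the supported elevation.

Excess crust Δ = 58.9 km − 28.7 km = 30.2 km, split between elevation h and root r with h + r = Δ.
Airy balance ρ_c h = (ρ_m − ρ_c) r gives r = h ρ_c/(ρ_m − ρ_c), so h (1 + ρ_c/(ρ_m − ρ_c)) = Δ, i.e. h = Δ (ρ_m − ρ_c)/ρ_m.
h = 30.2 km × 491/3336 = 4.44 km.

4.44 km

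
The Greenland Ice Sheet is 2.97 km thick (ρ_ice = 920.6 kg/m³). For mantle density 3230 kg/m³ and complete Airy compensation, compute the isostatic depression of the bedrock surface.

By Archimedes' principle applied to the lithosphere: the ice load ρ_ice t is balanced by mantle displaced below, ρ_m s.
s = t ρ_ice / ρ_m = 2.97 km × 920.6/3230 = 0.846 km.

0.846 km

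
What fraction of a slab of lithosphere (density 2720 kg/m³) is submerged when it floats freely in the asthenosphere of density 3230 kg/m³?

Submerged fraction = ρ_obj/ρ_fluid = 2720/3230 = 0.842.

0.842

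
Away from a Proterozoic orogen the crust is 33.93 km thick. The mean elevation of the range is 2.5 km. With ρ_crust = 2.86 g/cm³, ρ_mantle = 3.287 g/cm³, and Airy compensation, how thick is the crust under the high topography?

Root depth r = h ρ_c / (ρ_m − ρ_c) = 2.5 km × 2.86 / 0.427 = 16.74 km.
Total thickness = T + h + r = 33.93 km + 2.5 km + 16.74 km = 53.2 km.

53.2 km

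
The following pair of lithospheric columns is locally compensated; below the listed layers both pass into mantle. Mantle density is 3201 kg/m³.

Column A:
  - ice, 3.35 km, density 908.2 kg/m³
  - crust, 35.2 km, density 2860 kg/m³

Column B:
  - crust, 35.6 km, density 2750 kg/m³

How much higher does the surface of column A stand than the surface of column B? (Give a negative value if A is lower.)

For any compensation level in the mantle, the mantle terms cancel and isostasy reduces to e = (Σt_A − Σt_B) − (Σ(ρt)_A − Σ(ρt)_B) / ρ_m.
Σt_A = 38.55 km; Σt_B = 35.6 km; Σ(ρt)_A = 103714.47; Σ(ρt)_B = 97900 (in km·kg/m³).
e = (38.55 − 35.6) − (103714.47 − 97900) / 3201 = 1.13 km.

1.13 km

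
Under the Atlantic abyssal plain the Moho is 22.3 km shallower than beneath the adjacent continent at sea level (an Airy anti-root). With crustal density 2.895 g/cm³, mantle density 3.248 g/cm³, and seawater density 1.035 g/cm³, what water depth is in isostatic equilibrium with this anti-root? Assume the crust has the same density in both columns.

Replacing a thickness d of crust by seawater at the top must be balanced by replacing crust with mantle at the base: d (ρ_c − ρ_w) = a (ρ_m − ρ_c).
d = a (ρ_m − ρ_c)/(ρ_c − ρ_w) = 22.3 km × 0.353/1.86 = 4.23 km.

4.23 km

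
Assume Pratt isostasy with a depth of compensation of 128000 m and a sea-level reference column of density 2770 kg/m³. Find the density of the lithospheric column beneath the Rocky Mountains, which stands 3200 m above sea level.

Pratt balance: ρ_ref D = ρ (D + h).
ρ = ρ_ref D/(D + h) = 2770 × 128000 m/(128000 m + 3200 m) = 2700 kg/m³.

2700 kg/m³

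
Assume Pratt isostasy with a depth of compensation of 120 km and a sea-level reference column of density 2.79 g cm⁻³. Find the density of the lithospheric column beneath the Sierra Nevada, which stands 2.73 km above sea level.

Pratt balance: ρ_ref D = ρ (D + h).
ρ = ρ_ref D/(D + h) = 2.79 × 120 km/(120 km + 2.73 km) = 2.73 g cm⁻³.

2.73 g cm⁻³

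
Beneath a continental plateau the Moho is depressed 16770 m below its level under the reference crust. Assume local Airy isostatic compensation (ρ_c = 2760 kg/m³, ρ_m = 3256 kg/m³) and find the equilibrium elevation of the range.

3010 m

By Archimedes' principle applied to the lithosphere: ρ_c h = (ρ_m − ρ_c) r.
h = r (ρ_m − ρ_c) / ρ_c = 16770 m × (3256 − 2760) / 2760 = 3010 m.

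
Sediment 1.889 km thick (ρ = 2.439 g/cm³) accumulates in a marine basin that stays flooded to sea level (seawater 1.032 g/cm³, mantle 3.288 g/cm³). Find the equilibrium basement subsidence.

1.18 km

Submarine loading: the sediment displaces seawater, and the subsidence is in turn flooded, so s (ρ_m − ρ_w) = t (ρ_sed − ρ_w).
s = 1.889 km × (2.439 − 1.032) / (3.288 − 1.032) = 1.18 km.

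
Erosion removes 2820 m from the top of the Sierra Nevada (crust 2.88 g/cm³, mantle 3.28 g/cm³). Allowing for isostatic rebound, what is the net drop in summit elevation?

344 m

Rebound u = e ρ_c/ρ_m = 2820 m × 2.88/3.28 = 2476 m.
Net surface drop = e − u = 2820 m − 2476 m = e (ρ_m − ρ_c)/ρ_m = 344 m.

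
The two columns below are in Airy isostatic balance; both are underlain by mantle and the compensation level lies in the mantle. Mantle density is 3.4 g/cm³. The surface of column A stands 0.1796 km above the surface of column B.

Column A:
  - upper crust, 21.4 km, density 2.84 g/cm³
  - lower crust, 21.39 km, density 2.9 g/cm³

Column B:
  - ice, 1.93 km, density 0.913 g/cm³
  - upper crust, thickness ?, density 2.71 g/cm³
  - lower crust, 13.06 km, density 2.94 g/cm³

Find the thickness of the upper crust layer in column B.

16.3 km

Take the compensation level at the base of the deeper column (depth z_c below the surface of column A) and equate Σ ρ_i t_i down to z_c; mantle fills any gap and the z_c terms cancel.
Column A: 21.4×2.84 + 21.39×2.9 + (z_c − 42.79)×3.4
Column B: 0.1796×0 + 1.93×0.913 + x×2.71 + 13.06×2.94 + (z_c − 0.1796 − 14.99 − x)×3.4
The z_c×3.4 term appears on both sides and cancels. Collect the known terms of each column as K = Σ(ρt)_known − 3.4 × (depth of known layers): K_A = 122.807 − 3.4×42.79 = −22.679; K_B = 40.15849 − 3.4×(0.1796 + 14.99) = −11.41815.
Balance: K_A = K_B − x×(3.4 − 2.71), so x = (K_B − K_A)/(3.4 − 2.71) = 11.2608/0.69 = 16.3 km.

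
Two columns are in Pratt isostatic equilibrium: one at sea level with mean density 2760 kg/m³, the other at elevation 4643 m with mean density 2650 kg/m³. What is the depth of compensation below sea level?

ρ_ref D = ρ (D + h) → D (ρ_ref − ρ) = ρ h.
D = ρ h/(ρ_ref − ρ) = 2650 × 4643 m/(2760 − 2650) = 112000 m.

112000 m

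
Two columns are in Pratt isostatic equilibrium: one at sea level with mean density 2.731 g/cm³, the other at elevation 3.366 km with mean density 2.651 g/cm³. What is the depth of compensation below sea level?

112 km

ρ_ref D = ρ (D + h) → D (ρ_ref − ρ) = ρ h.
D = ρ h/(ρ_ref − ρ) = 2.651 × 3.366 km/(2.731 − 2.651) = 112 km.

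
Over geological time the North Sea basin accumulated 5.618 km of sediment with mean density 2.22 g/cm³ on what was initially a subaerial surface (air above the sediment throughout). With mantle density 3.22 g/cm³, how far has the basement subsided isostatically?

3.87 km

Subaerial load: s = t ρ_sed / ρ_m = 5.618 km × 2.22/3.22 = 3.87 km.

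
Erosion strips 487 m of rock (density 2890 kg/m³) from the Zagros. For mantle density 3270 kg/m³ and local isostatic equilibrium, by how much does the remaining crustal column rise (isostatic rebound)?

Unloading: uplift u = e ρ_c/ρ_m = 487 m × 2890/3270 = 430 m.

430 m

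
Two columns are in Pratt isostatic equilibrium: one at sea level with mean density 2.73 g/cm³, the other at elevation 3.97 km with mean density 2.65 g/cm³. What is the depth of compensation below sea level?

132 km

ρ_ref D = ρ (D + h) → D (ρ_ref − ρ) = ρ h.
D = ρ h/(ρ_ref − ρ) = 2.65 × 3.97 km/(2.73 − 2.65) = 132 km.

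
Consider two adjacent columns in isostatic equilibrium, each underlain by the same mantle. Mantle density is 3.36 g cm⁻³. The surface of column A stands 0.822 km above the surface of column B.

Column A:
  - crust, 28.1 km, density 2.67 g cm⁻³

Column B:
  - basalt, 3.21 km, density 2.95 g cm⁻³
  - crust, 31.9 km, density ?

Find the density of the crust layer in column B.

2.88 g cm⁻³

Take the compensation level at the base of the deeper column (depth z_c below the surface of column A) and equate Σ ρ_i t_i down to z_c; mantle fills any gap and the z_c terms cancel.
Column A: 28.1×2.67 + (z_c − 28.1)×3.36
Column B: 0.822×0 + 3.21×2.95 + 31.9×ρ + (z_c − 0.822 − 35.11)×3.36
The z_c×3.36 term appears on both sides and cancels. Collect the known terms of each column as K = Σ(ρt)_known − 3.36 × (depth of known layers): K_A = 75.027 − 3.36×28.1 = −19.389; K_B = 9.4695 − 3.36×(0.822 + 35.11) = −111.26202.
Balance: K_A = K_B + 31.9×ρ, so ρ = (K_A − K_B)/31.9 = 91.873/31.9 = 2.88 g cm⁻³.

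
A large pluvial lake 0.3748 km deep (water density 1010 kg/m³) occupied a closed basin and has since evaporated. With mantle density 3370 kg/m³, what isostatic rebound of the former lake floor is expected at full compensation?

u = d ρ_w/ρ_m = 0.3748 km × 1010/3370 = 0.112 km.

0.112 km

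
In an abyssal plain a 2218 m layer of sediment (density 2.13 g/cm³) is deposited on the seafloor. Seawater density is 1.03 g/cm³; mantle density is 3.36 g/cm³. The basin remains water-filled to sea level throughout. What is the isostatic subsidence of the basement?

Submarine loading: the sediment displaces seawater, and the subsidence is in turn flooded, so s (ρ_m − ρ_w) = t (ρ_sed − ρ_w).
s = 2218 m × (2.13 − 1.03) / (3.36 − 1.03) = 1050 m.

1050 m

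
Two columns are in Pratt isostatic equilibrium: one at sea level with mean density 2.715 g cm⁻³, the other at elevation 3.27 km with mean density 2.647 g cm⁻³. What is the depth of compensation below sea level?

127 km

ρ_ref D = ρ (D + h) → D (ρ_ref − ρ) = ρ h.
D = ρ h/(ρ_ref − ρ) = 2.647 × 3.27 km/(2.715 − 2.647) = 127 km.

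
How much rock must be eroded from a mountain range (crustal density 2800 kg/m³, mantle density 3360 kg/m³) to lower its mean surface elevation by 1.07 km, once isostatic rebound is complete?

Net drop Δ = e − u = e − e ρ_c/ρ_m = e (ρ_m − ρ_c)/ρ_m.
e = Δ ρ_m/(ρ_m − ρ_c) = 1.07 km × 3360/560 = 6.42 km.

6.42 km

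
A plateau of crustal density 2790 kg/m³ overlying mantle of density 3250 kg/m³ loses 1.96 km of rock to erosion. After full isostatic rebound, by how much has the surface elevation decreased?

0.277 km

Rebound u = e ρ_c/ρ_m = 1.96 km × 2790/3250 = 1.683 km.
Net surface drop = e − u = 1.96 km − 1.683 km = e (ρ_m − ρ_c)/ρ_m = 0.277 km.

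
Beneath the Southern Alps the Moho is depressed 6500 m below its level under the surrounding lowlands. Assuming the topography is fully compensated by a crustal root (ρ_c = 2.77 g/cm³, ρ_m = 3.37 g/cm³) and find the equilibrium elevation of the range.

1410 m

Equating mass per unit area of the two columns: ρ_c h = (ρ_m − ρ_c) r.
h = r (ρ_m − ρ_c) / ρ_c = 6500 m × (3.37 − 2.77) / 2.77 = 1410 m.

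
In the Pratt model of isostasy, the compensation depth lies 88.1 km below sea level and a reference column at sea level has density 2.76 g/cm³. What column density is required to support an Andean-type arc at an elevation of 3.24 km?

Pratt balance: ρ_ref D = ρ (D + h).
ρ = ρ_ref D/(D + h) = 2.76 × 88.1 km/(88.1 km + 3.24 km) = 2.66 g/cm³.

2.66 g/cm³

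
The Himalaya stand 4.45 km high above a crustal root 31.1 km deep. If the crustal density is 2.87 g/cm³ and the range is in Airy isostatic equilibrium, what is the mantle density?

3.28 g/cm³

Airy balance: ρ_c h = (ρ_m − ρ_c) r → ρ_m = ρ_c (1 + h/r).
ρ_m = 2.87 × (1 + 4.45 km/31.1 km) = 3.28 g/cm³.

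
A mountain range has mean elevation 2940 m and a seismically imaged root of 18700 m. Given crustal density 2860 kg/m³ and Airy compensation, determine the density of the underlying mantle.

3310 kg/m³

Airy balance: ρ_c h = (ρ_m − ρ_c) r → ρ_m = ρ_c (1 + h/r).
ρ_m = 2860 × (1 + 2940 m/18700 m) = 3310 kg/m³.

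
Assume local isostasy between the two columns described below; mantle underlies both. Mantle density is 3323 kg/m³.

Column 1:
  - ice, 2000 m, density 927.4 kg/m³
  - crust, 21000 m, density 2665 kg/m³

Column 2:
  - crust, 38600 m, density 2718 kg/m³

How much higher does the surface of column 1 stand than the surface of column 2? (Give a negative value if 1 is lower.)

−1430 m

For any compensation level in the mantle, the mantle terms cancel and isostasy reduces to e = (Σt_1 − Σt_2) − (Σ(ρt)_1 − Σ(ρt)_2) / ρ_m.
Σt_1 = 23000 m; Σt_2 = 38600 m; Σ(ρt)_1 = 57819800; Σ(ρt)_2 = 104914800 (in m·kg/m³).
e = (23000 − 38600) − (57819800 − 104914800) / 3323 = −1430 m.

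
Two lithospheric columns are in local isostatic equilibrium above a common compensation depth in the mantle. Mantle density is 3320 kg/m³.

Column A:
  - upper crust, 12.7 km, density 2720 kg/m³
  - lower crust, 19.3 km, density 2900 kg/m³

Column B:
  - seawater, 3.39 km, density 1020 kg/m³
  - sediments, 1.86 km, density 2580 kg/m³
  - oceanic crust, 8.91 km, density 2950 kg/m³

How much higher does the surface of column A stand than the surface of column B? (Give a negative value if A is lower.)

For any compensation level in the mantle, the mantle terms cancel and isostasy reduces to e = (Σt_A − Σt_B) − (Σ(ρt)_A − Σ(ρt)_B) / ρ_m.
Σt_A = 32 km; Σt_B = 14.16 km; Σ(ρt)_A = 90514; Σ(ρt)_B = 34541.1 (in km·kg/m³).
e = (32 − 14.16) − (90514 − 34541.1) / 3320 = 0.981 km.

0.981 km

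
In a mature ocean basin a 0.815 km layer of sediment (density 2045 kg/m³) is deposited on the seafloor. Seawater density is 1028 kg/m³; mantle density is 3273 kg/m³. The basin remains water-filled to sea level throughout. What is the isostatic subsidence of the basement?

Submarine loading: the sediment displaces seawater, and the subsidence is in turn flooded, so s (ρ_m − ρ_w) = t (ρ_sed − ρ_w).
s = 0.815 km × (2045 − 1028) / (3273 − 1028) = 0.369 km.

0.369 km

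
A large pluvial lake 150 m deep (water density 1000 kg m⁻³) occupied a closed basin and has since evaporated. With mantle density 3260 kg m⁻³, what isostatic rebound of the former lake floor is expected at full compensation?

u = d ρ_w/ρ_m = 150 m × 1000/3260 = 46 m.

46 m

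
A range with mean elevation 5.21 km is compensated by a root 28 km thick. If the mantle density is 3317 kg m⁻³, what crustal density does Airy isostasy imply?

2800 kg m⁻³

ρ_c h = (ρ_m − ρ_c) r → ρ_c (h + r) = ρ_m r → ρ_c = ρ_m r / (h + r).
ρ_c = 3317 × 28 km / (5.21 km + 28 km) = 2800 kg m⁻³.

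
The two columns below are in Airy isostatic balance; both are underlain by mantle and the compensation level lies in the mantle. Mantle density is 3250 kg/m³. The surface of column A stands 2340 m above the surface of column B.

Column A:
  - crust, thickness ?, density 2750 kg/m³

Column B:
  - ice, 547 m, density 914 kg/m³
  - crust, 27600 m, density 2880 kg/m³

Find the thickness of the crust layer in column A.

Take the compensation level at the base of the deeper column (depth z_c below the surface of column A) and equate Σ ρ_i t_i down to z_c; mantle fills any gap and the z_c terms cancel.
Column A: x×2750 + (z_c − 0 − x)×3250
Column B: 2340×0 + 547×914 + 27600×2880 + (z_c − 2340 − 28147)×3250
The z_c×3250 term appears on both sides and cancels. Collect the known terms of each column as K = Σ(ρt)_known − 3250 × (depth of known layers): K_A = 0 − 3250×0 = 0; K_B = 79987958 − 3250×(2340 + 28147) = −19094792.
Balance: K_A − x×(3250 − 2750) = K_B, so x = (K_A − K_B)/(3250 − 2750) = 19094800/500 = 38200 m.

38200 m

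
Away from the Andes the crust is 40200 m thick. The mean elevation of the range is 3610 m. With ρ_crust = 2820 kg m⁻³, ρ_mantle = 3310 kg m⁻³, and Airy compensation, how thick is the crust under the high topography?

64600 m

Root depth r = h ρ_c / (ρ_m − ρ_c) = 3610 m × 2820 / 490 = 20780 m.
Total thickness = T + h + r = 40200 m + 3610 m + 20780 m = 64600 m.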